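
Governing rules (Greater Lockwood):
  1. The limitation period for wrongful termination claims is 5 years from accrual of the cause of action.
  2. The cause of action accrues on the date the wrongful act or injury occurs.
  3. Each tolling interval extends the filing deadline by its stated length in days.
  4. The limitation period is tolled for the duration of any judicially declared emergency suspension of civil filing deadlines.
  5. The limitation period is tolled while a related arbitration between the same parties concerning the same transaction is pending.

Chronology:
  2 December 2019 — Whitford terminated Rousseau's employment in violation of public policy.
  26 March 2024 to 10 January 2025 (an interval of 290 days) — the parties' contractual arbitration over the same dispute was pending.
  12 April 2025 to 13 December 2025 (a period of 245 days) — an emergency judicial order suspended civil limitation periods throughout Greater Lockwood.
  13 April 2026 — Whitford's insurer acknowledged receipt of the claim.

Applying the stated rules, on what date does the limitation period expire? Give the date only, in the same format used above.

The limitation period began to run on 2 December 2019.
5 years from 2 December 2019 is 2 December 2024.
The pending related arbitration from 26 March 2024 to 10 January 2025 tolled the period for 290 days, extending the deadline to 18 September 2025.
The emergency suspension of filing deadlines from 12 April 2025 to 13 December 2025 tolled the period for 245 days, extending the deadline to 21 May 2026.
The other events in the timeline have no effect on the limitation period under the stated rules.

21 May 2026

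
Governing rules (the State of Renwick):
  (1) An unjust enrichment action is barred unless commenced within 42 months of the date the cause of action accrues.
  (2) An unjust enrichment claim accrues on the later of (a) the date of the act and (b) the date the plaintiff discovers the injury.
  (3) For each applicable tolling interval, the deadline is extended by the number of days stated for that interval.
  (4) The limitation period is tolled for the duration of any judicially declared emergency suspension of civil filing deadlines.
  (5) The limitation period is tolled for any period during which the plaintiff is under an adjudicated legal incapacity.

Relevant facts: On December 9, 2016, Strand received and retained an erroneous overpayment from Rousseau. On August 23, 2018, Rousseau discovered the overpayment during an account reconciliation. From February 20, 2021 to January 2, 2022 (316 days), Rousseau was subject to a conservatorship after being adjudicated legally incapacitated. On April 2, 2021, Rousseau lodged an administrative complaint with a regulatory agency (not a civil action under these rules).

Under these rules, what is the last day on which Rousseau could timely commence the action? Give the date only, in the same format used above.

January 5, 2023

Because discovery on August 23, 2018 post-dates the December 9, 2016 act, accrual under the later-of rule falls on August 23, 2018.
Adding the 42 months base period to August 23, 2018 gives a deadline of February 23, 2022, before any tolling.
The plaintiff's legal incapacity from February 20, 2021 to January 2, 2022 tolled the period for 316 days, extending the deadline to January 5, 2023.
Nothing else in the chronology tolls or restarts the period.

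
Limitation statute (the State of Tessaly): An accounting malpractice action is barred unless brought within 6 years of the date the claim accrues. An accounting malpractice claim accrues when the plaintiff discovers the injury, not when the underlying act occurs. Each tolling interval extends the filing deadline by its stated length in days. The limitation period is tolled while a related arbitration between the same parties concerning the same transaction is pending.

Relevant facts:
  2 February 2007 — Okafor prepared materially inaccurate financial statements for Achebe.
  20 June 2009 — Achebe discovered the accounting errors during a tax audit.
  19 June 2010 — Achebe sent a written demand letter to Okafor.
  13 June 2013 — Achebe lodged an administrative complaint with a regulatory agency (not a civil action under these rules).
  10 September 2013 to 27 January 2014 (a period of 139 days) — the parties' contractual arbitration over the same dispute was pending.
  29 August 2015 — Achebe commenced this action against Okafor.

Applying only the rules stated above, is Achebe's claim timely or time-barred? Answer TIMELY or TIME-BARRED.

Under the discovery rule, the claim accrued on 20 June 2009, when Achebe discovered the injury — not on the 2 February 2007 date of the underlying act.
The untolled deadline — 6 years after 20 June 2009 — is 20 June 2015.
The pending related arbitration from 10 September 2013 to 27 January 2014 tolled the period for 139 days, extending the deadline to 6 November 2015.
Nothing else in the chronology tolls or restarts the period.
Achebe filed on 29 August 2015, before the 6 November 2015 deadline, so the action is timely.

TIMELY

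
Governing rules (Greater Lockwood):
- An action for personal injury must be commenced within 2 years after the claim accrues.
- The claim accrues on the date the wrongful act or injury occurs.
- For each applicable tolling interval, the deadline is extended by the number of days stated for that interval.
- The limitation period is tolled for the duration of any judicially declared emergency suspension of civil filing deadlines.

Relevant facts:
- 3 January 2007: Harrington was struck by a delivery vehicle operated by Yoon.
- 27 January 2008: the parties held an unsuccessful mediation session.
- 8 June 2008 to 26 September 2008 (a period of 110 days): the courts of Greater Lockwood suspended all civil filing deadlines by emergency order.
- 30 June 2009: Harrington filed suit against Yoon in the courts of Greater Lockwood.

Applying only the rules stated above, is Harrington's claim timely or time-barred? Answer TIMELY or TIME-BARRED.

TIME-BARRED

The claim accrued on 3 January 2007, the date of the act.
2 years from 3 January 2007 is 3 January 2009.
Because the emergency suspension of filing deadlines ran from 8 June 2008 to 26 September 2008, the deadline is extended by 110 days to 23 April 2009.
The other events in the timeline have no effect on the limitation period under the stated rules.
Harrington filed on 30 June 2009, after the 23 April 2009 deadline, so the action is time-barred.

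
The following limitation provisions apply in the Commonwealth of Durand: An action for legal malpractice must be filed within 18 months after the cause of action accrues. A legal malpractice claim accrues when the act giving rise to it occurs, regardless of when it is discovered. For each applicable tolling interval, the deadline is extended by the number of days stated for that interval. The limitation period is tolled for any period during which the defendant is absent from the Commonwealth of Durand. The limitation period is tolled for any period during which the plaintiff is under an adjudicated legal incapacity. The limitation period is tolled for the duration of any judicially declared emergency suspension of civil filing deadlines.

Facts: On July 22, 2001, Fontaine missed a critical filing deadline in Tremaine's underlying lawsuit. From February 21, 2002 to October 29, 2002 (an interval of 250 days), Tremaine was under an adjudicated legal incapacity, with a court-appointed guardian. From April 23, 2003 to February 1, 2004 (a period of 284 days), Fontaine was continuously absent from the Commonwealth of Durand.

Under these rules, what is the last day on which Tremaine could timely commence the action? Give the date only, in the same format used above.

July 9, 2004

The limitation period began to run on July 22, 2001.
18 months from July 22, 2001 is January 22, 2003.
The period was tolled for 250 days by the plaintiff's legal incapacity (February 21, 2002 to October 29, 2002), pushing the deadline to September 29, 2003.
Because the defendant's absence from the jurisdiction ran from April 23, 2003 to February 1, 2004, the deadline is extended by 284 days to July 9, 2004.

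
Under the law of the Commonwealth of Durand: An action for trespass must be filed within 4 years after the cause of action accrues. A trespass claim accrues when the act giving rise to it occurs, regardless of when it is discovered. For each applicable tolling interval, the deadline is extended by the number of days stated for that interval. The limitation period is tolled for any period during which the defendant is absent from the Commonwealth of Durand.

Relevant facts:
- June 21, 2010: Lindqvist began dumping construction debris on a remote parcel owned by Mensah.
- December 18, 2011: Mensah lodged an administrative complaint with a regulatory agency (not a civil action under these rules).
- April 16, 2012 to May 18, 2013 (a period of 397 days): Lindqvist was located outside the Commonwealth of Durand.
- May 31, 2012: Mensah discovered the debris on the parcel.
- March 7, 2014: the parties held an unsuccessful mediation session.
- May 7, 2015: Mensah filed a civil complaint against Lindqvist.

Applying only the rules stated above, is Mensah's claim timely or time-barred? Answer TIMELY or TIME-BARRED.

The claim accrued on June 21, 2010, when the wrongful act occurred; under the stated occurrence rule the May 31, 2012 discovery does not delay accrual.
The untolled deadline — 4 years after June 21, 2010 — is June 21, 2014.
The defendant's absence from the jurisdiction from April 16, 2012 to May 18, 2013 tolled the period for 397 days, extending the deadline to July 23, 2015.
Nothing else in the chronology tolls or restarts the period.
Filing on May 7, 2015 beat the July 23, 2015 deadline — the action is timely.

TIMELY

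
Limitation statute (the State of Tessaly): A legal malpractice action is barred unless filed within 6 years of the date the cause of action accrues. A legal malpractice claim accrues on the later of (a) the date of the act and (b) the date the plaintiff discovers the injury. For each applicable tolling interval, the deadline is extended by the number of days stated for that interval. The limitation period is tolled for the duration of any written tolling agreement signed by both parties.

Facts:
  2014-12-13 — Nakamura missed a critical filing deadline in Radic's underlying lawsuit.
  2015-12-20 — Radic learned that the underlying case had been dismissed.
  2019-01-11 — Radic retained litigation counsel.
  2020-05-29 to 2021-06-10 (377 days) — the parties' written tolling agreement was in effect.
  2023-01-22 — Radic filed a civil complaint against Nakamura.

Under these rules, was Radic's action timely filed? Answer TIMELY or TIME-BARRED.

TIME-BARRED

Taking the later of the act (2014-12-13) and discovery (2015-12-20), the claim accrued on 2015-12-20.
Adding the 6 years base period to 2015-12-20 gives a deadline of 2021-12-20, before any tolling.
Because the written tolling agreement ran from 2020-05-29 to 2021-06-10, the deadline is extended by 377 days to 2023-01-01.
The other events in the timeline have no effect on the limitation period under the stated rules.
Filing on 2023-01-22 missed the 2023-01-01 deadline — the action is time-barred.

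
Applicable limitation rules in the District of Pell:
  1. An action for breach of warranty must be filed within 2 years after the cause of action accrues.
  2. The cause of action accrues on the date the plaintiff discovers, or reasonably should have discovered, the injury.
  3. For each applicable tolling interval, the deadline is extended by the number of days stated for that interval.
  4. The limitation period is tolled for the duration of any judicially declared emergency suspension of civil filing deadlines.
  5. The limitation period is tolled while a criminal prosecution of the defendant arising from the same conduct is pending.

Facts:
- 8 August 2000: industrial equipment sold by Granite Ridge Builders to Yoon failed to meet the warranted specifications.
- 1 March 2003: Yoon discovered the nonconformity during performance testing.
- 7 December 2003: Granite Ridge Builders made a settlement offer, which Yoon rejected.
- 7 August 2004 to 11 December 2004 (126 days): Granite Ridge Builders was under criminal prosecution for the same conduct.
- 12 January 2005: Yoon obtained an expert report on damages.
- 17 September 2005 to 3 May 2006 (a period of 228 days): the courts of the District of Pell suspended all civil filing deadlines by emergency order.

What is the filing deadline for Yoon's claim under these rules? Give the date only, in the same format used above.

5 July 2005

Accrual is tied to discovery, so the period began on 1 March 2003 rather than on 8 August 2000 when the act occurred.
The untolled deadline — 2 years after 1 March 2003 — is 1 March 2005.
The period was tolled for 126 days by the pending criminal prosecution (7 August 2004 to 11 December 2004), pushing the deadline to 5 July 2005.
The emergency suspension of filing deadlines starting 17 September 2005 came too late — the period had run on 5 July 2005 — and so does not extend the deadline.
The other events in the timeline have no effect on the limitation period under the stated rules.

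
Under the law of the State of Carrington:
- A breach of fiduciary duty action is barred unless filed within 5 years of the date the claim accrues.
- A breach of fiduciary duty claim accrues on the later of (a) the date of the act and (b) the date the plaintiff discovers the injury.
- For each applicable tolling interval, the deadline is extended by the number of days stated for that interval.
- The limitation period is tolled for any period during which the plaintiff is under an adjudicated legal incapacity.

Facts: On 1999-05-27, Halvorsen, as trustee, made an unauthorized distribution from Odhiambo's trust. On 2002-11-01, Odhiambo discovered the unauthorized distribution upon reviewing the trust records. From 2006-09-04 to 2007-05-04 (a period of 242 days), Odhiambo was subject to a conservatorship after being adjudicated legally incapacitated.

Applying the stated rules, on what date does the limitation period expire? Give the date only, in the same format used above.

Because discovery on 2002-11-01 post-dates the 1999-05-27 act, accrual under the later-of rule falls on 2002-11-01.
5 years from 2002-11-01 is 2007-11-01.
The period was tolled for 242 days by the plaintiff's legal incapacity (2006-09-04 to 2007-05-04), pushing the deadline to 2008-06-30.

2008-06-30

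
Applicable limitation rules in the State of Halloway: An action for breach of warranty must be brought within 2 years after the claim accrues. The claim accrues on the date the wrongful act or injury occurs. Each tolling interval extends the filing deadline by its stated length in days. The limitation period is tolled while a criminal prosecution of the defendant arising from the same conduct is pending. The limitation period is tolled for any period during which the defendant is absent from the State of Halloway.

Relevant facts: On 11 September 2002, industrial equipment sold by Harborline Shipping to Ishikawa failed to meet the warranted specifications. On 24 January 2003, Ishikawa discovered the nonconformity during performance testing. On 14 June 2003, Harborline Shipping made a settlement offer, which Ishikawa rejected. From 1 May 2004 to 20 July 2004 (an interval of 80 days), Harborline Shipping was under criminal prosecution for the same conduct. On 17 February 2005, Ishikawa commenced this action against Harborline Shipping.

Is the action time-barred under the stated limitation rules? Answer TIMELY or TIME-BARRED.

Accrual is governed by the date of the act, so the period began to run on 11 September 2002; the later discovery on 24 January 2003 is irrelevant under the stated rule.
The untolled deadline — 2 years after 11 September 2002 — is 11 September 2004.
The pending criminal prosecution from 1 May 2004 to 20 July 2004 tolled the period for 80 days, extending the deadline to 30 November 2004.
Nothing else in the chronology tolls or restarts the period.
The 17 February 2005 filing falls after the 30 November 2004 deadline; the claim is time-barred.

TIME-BARRED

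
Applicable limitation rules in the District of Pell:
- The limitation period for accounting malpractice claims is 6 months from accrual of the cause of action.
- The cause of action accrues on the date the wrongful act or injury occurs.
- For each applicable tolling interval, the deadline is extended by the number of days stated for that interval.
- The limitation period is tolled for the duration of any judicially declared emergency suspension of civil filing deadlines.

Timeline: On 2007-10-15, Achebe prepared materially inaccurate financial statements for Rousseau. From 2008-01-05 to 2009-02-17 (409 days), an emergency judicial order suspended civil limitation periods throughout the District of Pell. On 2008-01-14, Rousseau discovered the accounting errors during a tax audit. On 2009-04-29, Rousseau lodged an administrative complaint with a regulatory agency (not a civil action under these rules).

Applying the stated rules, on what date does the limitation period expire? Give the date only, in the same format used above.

The claim accrued on 2007-10-15, when the wrongful act occurred; under the stated occurrence rule the 2008-01-14 discovery does not delay accrual.
The untolled deadline — 6 months after 2007-10-15 — is 2008-04-15.
The period was tolled for 409 days by the emergency suspension of filing deadlines (2008-01-05 to 2009-02-17), pushing the deadline to 2009-05-29.
None of the other events listed affects the running of the period under the stated rules.

2009-05-29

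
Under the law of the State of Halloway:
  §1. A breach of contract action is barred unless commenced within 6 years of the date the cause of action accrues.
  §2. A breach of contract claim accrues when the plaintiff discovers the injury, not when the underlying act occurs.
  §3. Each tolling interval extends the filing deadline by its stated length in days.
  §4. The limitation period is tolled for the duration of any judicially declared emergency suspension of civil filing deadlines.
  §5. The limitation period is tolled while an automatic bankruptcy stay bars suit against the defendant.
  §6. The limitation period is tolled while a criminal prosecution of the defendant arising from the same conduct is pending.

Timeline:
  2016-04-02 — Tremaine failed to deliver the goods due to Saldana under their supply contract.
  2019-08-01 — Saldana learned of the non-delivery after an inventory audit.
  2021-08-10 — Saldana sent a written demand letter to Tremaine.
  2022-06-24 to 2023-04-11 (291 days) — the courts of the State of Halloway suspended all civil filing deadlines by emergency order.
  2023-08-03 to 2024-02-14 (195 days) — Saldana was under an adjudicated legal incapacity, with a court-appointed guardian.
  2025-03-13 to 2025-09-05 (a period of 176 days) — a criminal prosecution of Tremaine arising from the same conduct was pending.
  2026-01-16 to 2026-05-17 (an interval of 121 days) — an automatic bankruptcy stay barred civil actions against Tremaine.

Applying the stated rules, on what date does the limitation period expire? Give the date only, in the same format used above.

Accrual is tied to discovery, so the period began on 2019-08-01 rather than on 2016-04-02 when the act occurred.
The untolled deadline — 6 years after 2019-08-01 — is 2025-08-01.
Because the emergency suspension of filing deadlines ran from 2022-06-24 to 2023-04-11, the deadline is extended by 291 days to 2026-05-19.
The pending criminal prosecution from 2025-03-13 to 2025-09-05 tolled the period for 176 days, extending the deadline to 2026-11-11.
The automatic bankruptcy stay from 2026-01-16 to 2026-05-17 tolled the period for 121 days, extending the deadline to 2027-03-12.
Although the plaintiff's incapacity ran from 2023-08-03 to 2024-02-14, the stated rules do not make that a tolling event, so it is disregarded.
None of the other events listed affects the running of the period under the stated rules.

2027-03-12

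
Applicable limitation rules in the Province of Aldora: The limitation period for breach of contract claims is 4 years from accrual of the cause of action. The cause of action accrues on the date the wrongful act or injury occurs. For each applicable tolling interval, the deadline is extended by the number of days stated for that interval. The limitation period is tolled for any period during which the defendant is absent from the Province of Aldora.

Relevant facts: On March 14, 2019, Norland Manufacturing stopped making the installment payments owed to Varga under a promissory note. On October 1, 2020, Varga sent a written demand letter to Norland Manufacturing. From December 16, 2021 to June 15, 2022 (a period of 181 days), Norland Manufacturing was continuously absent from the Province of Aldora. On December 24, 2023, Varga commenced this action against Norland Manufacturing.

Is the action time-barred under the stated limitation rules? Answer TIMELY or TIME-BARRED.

The claim accrued on March 14, 2019, when the wrongful act occurred.
Adding the 4 years base period to March 14, 2019 gives a deadline of March 14, 2023, before any tolling.
The period was tolled for 181 days by the defendant's absence from the jurisdiction (December 16, 2021 to June 15, 2022), pushing the deadline to September 11, 2023.
Nothing else in the chronology tolls or restarts the period.
The December 24, 2023 filing falls after the September 11, 2023 deadline; the claim is time-barred.

TIME-BARRED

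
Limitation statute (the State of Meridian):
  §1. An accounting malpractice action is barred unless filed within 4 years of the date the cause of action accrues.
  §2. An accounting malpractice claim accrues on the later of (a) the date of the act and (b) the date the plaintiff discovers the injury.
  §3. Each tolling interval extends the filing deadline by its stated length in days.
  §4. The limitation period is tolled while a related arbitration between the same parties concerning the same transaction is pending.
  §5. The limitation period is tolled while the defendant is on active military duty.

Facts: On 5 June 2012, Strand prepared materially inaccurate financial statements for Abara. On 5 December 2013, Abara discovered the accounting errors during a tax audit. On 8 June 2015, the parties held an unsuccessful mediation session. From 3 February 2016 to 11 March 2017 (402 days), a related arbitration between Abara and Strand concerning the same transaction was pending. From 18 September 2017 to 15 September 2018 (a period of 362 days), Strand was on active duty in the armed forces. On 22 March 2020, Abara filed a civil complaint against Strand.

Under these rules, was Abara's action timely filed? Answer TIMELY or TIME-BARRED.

TIME-BARRED

Taking the later of the act (5 June 2012) and discovery (5 December 2013), the claim accrued on 5 December 2013.
4 years from 5 December 2013 is 5 December 2017.
The period was tolled for 402 days by the pending related arbitration (3 February 2016 to 11 March 2017), pushing the deadline to 11 January 2019.
The period was tolled for 362 days by the defendant's active military service (18 September 2017 to 15 September 2018), pushing the deadline to 8 January 2020.
None of the other events listed affects the running of the period under the stated rules.
Abara filed on 22 March 2020, after the 8 January 2020 deadline, so the action is time-barred.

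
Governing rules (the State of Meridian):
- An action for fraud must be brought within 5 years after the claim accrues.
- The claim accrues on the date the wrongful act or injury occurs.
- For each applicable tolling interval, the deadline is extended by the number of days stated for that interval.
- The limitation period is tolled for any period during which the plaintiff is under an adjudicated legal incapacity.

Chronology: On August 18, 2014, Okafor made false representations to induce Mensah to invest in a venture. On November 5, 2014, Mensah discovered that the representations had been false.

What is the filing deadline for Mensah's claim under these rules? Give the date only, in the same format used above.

The claim accrued on August 18, 2014, when the wrongful act occurred; under the stated occurrence rule the November 5, 2014 discovery does not delay accrual.
The untolled deadline — 5 years after August 18, 2014 — is August 18, 2019.

August 18, 2019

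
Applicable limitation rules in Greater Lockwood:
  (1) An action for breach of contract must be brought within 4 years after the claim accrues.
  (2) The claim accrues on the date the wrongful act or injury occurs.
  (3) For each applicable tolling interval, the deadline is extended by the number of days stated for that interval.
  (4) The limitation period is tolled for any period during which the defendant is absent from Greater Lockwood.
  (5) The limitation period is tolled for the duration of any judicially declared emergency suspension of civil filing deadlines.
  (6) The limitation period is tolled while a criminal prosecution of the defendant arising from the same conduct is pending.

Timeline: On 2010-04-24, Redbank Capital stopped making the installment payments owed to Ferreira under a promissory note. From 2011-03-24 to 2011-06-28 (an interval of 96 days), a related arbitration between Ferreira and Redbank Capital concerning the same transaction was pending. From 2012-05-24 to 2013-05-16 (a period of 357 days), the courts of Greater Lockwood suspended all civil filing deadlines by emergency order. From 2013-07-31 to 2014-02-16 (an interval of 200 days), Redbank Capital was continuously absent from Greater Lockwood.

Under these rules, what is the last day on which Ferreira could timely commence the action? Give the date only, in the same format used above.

2015-11-02

The limitation period began to run on 2010-04-24.
4 years from 2010-04-24 is 2014-04-24.
The emergency suspension of filing deadlines from 2012-05-24 to 2013-05-16 tolled the period for 357 days, extending the deadline to 2015-04-16.
Because the defendant's absence from the jurisdiction ran from 2013-07-31 to 2014-02-16, the deadline is extended by 200 days to 2015-11-02.
Although a pending arbitration ran from 2011-03-24 to 2011-06-28, the stated rules do not make that a tolling event, so it is disregarded.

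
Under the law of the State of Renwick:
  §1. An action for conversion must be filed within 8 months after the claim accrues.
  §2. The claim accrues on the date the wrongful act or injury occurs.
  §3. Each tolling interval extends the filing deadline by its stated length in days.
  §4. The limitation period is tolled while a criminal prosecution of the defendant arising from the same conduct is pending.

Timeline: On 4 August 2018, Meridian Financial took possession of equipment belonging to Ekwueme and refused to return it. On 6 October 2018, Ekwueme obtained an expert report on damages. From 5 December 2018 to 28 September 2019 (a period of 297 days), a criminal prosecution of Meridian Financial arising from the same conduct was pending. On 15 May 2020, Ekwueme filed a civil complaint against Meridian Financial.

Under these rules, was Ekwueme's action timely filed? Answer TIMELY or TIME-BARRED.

TIME-BARRED

The limitation period began to run on 4 August 2018.
Adding the 8 months base period to 4 August 2018 gives a deadline of 4 April 2019, before any tolling.
The pending criminal prosecution from 5 December 2018 to 28 September 2019 tolled the period for 297 days, extending the deadline to 26 January 2020.
The other events in the timeline have no effect on the limitation period under the stated rules.
Ekwueme filed on 15 May 2020, after the 26 January 2020 deadline, so the action is time-barred.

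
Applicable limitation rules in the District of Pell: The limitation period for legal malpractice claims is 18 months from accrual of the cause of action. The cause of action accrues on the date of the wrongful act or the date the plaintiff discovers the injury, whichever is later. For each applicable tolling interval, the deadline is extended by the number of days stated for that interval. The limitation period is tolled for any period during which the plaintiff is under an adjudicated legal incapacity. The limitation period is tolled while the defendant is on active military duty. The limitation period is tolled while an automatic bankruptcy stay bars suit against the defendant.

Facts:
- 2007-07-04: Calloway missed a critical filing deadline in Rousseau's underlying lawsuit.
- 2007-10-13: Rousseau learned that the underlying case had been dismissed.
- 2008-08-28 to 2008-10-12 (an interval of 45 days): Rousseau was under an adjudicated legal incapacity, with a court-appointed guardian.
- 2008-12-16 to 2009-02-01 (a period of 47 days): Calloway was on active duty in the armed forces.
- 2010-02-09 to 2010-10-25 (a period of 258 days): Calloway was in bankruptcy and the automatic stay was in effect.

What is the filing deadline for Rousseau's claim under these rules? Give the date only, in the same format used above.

2009-07-14

Because discovery on 2007-10-13 post-dates the 2007-07-04 act, accrual under the later-of rule falls on 2007-10-13.
The untolled deadline — 18 months after 2007-10-13 — is 2009-04-13.
The period was tolled for 45 days by the plaintiff's legal incapacity (2008-08-28 to 2008-10-12), pushing the deadline to 2009-05-28.
Because the defendant's active military service ran from 2008-12-16 to 2009-02-01, the deadline is extended by 47 days to 2009-07-14.
The automatic bankruptcy stay starting 2010-02-09 came too late — the period had run on 2009-07-14 — and so does not extend the deadline.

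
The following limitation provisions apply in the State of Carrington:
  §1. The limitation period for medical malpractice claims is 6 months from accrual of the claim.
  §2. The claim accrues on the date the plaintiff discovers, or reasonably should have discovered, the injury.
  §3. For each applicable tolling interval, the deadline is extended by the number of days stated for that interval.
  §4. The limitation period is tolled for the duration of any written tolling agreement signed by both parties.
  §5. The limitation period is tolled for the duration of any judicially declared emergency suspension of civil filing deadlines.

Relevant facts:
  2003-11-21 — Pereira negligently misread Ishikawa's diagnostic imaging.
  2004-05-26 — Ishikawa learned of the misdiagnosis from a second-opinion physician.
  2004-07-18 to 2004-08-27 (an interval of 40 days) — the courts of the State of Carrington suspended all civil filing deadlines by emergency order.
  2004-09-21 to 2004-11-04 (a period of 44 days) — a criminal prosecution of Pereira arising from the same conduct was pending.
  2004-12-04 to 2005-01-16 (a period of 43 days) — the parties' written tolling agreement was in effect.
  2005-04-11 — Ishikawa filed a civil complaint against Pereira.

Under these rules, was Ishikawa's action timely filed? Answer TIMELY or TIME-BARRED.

Under the discovery rule, the claim accrued on 2004-05-26, when Ishikawa discovered the injury — not on the 2003-11-21 date of the underlying act.
The untolled deadline — 6 months after 2004-05-26 — is 2004-11-26.
The emergency suspension of filing deadlines from 2004-07-18 to 2004-08-27 tolled the period for 40 days, extending the deadline to 2005-01-05.
The period was tolled for 43 days by the written tolling agreement (2004-12-04 to 2005-01-16), pushing the deadline to 2005-02-17.
The pending criminal prosecution from 2004-09-21 to 2004-11-04 does not toll the period, because no stated rule makes a criminal prosecution a tolling event.
Filing on 2005-04-11 missed the 2005-02-17 deadline — the action is time-barred.

TIME-BARRED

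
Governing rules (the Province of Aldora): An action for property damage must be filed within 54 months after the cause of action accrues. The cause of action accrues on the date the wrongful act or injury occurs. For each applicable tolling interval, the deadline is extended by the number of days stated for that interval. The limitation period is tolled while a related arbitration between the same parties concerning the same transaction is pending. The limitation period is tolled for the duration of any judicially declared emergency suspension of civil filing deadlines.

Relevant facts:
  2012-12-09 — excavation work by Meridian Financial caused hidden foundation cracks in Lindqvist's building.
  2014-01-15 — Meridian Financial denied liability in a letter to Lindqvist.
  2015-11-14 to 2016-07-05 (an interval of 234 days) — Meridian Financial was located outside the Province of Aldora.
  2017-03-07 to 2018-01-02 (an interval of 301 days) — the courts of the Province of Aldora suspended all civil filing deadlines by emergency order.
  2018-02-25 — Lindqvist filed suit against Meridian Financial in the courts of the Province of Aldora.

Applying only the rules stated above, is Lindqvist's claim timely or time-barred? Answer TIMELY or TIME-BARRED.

The cause of action accrued on 2012-12-09, the date of the act.
The untolled deadline — 54 months after 2012-12-09 — is 2017-06-09.
Because the emergency suspension of filing deadlines ran from 2017-03-07 to 2018-01-02, the deadline is extended by 301 days to 2018-04-06.
No stated provision tolls the period for the defendant's absence, so the interval from 2015-11-14 to 2016-07-05 has no effect on the deadline.
Nothing else in the chronology tolls or restarts the period.
Filing on 2018-02-25 beat the 2018-04-06 deadline — the action is timely.

TIMELY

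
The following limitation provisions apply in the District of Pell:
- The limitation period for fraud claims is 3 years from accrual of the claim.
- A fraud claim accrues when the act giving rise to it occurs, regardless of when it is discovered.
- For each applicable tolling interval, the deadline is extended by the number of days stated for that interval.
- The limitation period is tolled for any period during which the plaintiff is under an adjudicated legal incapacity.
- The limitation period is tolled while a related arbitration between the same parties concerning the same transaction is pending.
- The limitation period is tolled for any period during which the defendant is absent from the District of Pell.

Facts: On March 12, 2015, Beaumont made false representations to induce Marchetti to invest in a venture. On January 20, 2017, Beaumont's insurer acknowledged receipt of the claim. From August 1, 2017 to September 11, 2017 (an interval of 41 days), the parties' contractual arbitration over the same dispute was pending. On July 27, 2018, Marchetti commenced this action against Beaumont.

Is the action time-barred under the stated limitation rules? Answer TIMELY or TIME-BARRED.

TIME-BARRED

The claim accrued on March 12, 2015, when the wrongful act occurred.
Adding the 3 years base period to March 12, 2015 gives a deadline of March 12, 2018, before any tolling.
The period was tolled for 41 days by the pending related arbitration (August 1, 2017 to September 11, 2017), pushing the deadline to April 22, 2018.
The other events in the timeline have no effect on the limitation period under the stated rules.
The July 27, 2018 filing falls after the April 22, 2018 deadline; the claim is time-barred.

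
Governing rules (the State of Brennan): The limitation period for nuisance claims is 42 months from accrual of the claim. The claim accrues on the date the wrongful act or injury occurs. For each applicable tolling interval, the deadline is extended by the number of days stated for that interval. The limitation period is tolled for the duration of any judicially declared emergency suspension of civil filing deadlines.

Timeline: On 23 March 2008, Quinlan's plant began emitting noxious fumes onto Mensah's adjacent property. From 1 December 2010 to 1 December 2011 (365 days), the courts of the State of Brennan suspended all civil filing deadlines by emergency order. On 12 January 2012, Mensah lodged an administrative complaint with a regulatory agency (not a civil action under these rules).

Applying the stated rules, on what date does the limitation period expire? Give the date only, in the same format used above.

The claim accrued on 23 March 2008, when the wrongful act occurred.
Adding the 42 months base period to 23 March 2008 gives a deadline of 23 September 2011, before any tolling.
The emergency suspension of filing deadlines from 1 December 2010 to 1 December 2011 tolled the period for 365 days, extending the deadline to 22 September 2012.
Nothing else in the chronology tolls or restarts the period.

22 September 2012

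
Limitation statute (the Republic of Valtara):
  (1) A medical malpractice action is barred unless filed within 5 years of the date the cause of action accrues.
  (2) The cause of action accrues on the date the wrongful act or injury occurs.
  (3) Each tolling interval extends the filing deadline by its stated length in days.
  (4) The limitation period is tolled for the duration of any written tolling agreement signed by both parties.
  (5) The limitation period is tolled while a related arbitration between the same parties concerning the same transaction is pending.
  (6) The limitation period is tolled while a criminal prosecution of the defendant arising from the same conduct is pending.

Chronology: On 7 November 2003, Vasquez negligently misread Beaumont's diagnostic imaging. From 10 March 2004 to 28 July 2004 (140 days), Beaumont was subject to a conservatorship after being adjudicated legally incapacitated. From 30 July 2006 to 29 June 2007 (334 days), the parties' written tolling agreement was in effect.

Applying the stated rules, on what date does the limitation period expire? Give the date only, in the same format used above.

The cause of action accrued on 7 November 2003, the date of the act.
The untolled deadline — 5 years after 7 November 2003 — is 7 November 2008.
Because the written tolling agreement ran from 30 July 2006 to 29 June 2007, the deadline is extended by 334 days to 7 October 2009.
No stated provision tolls the period for the plaintiff's incapacity, so the interval from 10 March 2004 to 28 July 2004 has no effect on the deadline.

7 October 2009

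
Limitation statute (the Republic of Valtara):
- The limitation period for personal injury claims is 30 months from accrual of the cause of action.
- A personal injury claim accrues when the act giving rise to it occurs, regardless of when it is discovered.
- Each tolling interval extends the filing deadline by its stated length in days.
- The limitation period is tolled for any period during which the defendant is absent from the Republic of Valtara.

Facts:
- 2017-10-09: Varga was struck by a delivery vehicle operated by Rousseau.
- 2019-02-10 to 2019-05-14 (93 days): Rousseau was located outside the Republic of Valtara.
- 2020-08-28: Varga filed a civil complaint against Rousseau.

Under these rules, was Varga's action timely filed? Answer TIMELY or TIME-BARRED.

The limitation period began to run on 2017-10-09.
Adding the 30 months base period to 2017-10-09 gives a deadline of 2020-04-09, before any tolling.
Because the defendant's absence from the jurisdiction ran from 2019-02-10 to 2019-05-14, the deadline is extended by 93 days to 2020-07-11.
The 2020-08-28 filing falls after the 2020-07-11 deadline; the claim is time-barred.

TIME-BARRED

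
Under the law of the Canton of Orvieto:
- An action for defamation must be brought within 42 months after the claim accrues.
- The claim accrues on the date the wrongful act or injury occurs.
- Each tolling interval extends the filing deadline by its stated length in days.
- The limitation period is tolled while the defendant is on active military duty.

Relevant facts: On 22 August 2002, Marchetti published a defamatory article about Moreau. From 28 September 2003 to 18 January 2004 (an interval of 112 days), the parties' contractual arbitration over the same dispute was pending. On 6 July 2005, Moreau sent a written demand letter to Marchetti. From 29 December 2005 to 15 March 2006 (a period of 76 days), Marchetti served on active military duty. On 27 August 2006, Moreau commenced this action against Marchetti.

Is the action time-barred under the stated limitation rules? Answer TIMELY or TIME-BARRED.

The limitation period began to run on 22 August 2002.
42 months from 22 August 2002 is 22 February 2006.
The period was tolled for 76 days by the defendant's active military service (29 December 2005 to 15 March 2006), pushing the deadline to 9 May 2006.
No stated provision tolls the period for a pending arbitration, so the interval from 28 September 2003 to 18 January 2004 has no effect on the deadline.
The other events in the timeline have no effect on the limitation period under the stated rules.
Filing on 27 August 2006 missed the 9 May 2006 deadline — the action is time-barred.

TIME-BARRED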